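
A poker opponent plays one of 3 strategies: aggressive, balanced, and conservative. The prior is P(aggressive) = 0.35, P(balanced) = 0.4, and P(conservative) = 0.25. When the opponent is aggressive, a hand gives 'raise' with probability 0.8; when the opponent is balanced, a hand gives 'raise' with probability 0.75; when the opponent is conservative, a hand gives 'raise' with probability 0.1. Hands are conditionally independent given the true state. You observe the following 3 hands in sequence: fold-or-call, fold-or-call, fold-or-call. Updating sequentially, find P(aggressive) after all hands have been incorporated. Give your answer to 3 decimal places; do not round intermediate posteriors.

After 'fold-or-call': normaliser = 0.2·0.3500 + 0.25·0.4000 + 0.9·0.2500; P(aggressive) ≈ 0.1772, P(balanced) ≈ 0.2532, P(conservative) ≈ 0.5696
After 'fold-or-call': normaliser = 0.2·0.1772 + 0.25·0.2532 + 0.9·0.5696; P(aggressive) ≈ 0.0580, P(balanced) ≈ 0.1035, P(conservative) ≈ 0.8385
After 'fold-or-call': normaliser = 0.2·0.0580 + 0.25·0.1035 + 0.9·0.8385; P(aggressive) ≈ 0.0146, P(balanced) ≈ 0.0327, P(conservative) ≈ 0.9527

0.015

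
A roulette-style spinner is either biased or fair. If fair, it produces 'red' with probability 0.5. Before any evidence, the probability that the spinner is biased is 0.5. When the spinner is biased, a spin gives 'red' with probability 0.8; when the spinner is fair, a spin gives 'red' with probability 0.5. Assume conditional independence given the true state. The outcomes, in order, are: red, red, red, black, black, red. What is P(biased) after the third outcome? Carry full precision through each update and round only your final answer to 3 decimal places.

0.804

After 'red': P(biased) = 0.8·0.5000 / (0.8·0.5000 + 0.5·0.5000) ≈ 0.6154
After 'red': P(biased) = 0.8·0.6154 / (0.8·0.6154 + 0.5·0.3846) ≈ 0.7191
After 'red': P(biased) = 0.8·0.7191 / (0.8·0.7191 + 0.5·0.2809) ≈ 0.8038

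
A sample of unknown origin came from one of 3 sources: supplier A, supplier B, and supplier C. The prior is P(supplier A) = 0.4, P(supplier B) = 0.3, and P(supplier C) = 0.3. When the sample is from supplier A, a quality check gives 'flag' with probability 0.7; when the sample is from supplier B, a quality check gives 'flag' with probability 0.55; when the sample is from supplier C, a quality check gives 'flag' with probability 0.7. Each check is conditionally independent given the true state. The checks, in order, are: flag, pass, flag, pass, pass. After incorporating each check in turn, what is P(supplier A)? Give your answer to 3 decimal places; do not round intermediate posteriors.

After 'flag': normaliser = 0.7·0.4000 + 0.55·0.3000 + 0.7·0.3000; P(supplier A) ≈ 0.4275, P(supplier B) ≈ 0.2519, P(supplier C) ≈ 0.3206
After 'pass': normaliser = 0.3·0.4275 + 0.45·0.2519 + 0.3·0.3206; P(supplier A) ≈ 0.3797, P(supplier B) ≈ 0.3356, P(supplier C) ≈ 0.2847
After 'flag': normaliser = 0.7·0.3797 + 0.55·0.3356 + 0.7·0.2847; P(supplier A) ≈ 0.4091, P(supplier B) ≈ 0.2841, P(supplier C) ≈ 0.3068
After 'pass': normaliser = 0.3·0.4091 + 0.45·0.2841 + 0.3·0.3068; P(supplier A) ≈ 0.3582, P(supplier B) ≈ 0.3732, P(supplier C) ≈ 0.2686
After 'pass': normaliser = 0.3·0.3582 + 0.45·0.3732 + 0.3·0.2686; P(supplier A) ≈ 0.3019, P(supplier B) ≈ 0.4717, P(supplier C) ≈ 0.2264

0.302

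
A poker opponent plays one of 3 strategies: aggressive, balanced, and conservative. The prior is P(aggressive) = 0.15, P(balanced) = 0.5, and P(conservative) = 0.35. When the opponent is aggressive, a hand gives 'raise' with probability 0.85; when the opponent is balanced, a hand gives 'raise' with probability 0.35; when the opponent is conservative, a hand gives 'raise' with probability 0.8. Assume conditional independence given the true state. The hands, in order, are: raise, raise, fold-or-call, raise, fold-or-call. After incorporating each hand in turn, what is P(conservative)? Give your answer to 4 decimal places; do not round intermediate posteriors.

After 'raise': normaliser = 0.85·0.1500 + 0.35·0.5000 + 0.8·0.3500; P(aggressive) ≈ 0.2189, P(balanced) ≈ 0.3004, P(conservative) ≈ 0.4807
After 'raise': normaliser = 0.85·0.2189 + 0.35·0.3004 + 0.8·0.4807; P(aggressive) ≈ 0.2753, P(balanced) ≈ 0.1556, P(conservative) ≈ 0.5691
After 'fold-or-call': normaliser = 0.15·0.2753 + 0.65·0.1556 + 0.2·0.5691; P(aggressive) ≈ 0.1612, P(balanced) ≈ 0.3947, P(conservative) ≈ 0.4441
After 'raise': normaliser = 0.85·0.1612 + 0.35·0.3947 + 0.8·0.4441; P(aggressive) ≈ 0.2173, P(balanced) ≈ 0.2191, P(conservative) ≈ 0.5636
After 'fold-or-call': normaliser = 0.15·0.2173 + 0.65·0.2191 + 0.2·0.5636; P(aggressive) ≈ 0.1133, P(balanced) ≈ 0.4950, P(conservative) ≈ 0.3917

0.3917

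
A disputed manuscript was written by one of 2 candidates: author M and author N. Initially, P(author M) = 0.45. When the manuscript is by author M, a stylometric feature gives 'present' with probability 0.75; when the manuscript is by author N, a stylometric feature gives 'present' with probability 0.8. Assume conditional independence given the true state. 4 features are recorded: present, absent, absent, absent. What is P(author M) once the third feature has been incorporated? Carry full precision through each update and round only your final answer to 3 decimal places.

After 'present': P(author M) = 0.75·0.4500 / (0.75·0.4500 + 0.8·0.5500) ≈ 0.4341
After 'absent': P(author M) = 0.25·0.4341 / (0.25·0.4341 + 0.2·0.5659) ≈ 0.4895
After 'absent': P(author M) = 0.25·0.4895 / (0.25·0.4895 + 0.2·0.5105) ≈ 0.5451

0.545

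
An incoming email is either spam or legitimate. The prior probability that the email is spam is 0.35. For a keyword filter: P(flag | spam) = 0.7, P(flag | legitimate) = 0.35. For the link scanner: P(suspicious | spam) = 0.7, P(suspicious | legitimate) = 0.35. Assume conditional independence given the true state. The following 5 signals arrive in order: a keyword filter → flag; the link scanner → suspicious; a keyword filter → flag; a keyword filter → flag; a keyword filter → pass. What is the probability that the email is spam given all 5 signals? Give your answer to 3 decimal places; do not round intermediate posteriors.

0.799

Each posterior becomes the prior for the next update.
After a keyword filter='flag': P(spam) = 0.7·0.3500 / (0.7·0.3500 + 0.35·0.6500) ≈ 0.5185
After the link scanner='suspicious': P(spam) = 0.7·0.5185 / (0.7·0.5185 + 0.35·0.4815) ≈ 0.6829
After a keyword filter='flag': P(spam) = 0.7·0.6829 / (0.7·0.6829 + 0.35·0.3171) ≈ 0.8116
After a keyword filter='flag': P(spam) = 0.7·0.8116 / (0.7·0.8116 + 0.35·0.1884) ≈ 0.8960
After a keyword filter='pass': P(spam) = 0.3·0.8960 / (0.3·0.8960 + 0.65·0.1040) ≈ 0.7990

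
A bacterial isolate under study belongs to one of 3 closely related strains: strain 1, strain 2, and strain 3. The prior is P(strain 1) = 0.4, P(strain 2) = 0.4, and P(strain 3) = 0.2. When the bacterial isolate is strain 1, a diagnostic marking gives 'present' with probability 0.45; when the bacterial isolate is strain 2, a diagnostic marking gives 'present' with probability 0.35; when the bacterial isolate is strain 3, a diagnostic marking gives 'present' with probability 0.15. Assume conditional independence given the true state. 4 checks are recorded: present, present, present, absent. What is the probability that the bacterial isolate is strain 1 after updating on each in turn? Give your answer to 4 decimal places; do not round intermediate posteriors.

0.6310

Each posterior becomes the prior for the next update.
After 'present': normaliser = 0.45·0.4000 + 0.35·0.4000 + 0.15·0.2000; P(strain 1) ≈ 0.5143, P(strain 2) ≈ 0.4000, P(strain 3) ≈ 0.0857
After 'present': normaliser = 0.45·0.5143 + 0.35·0.4000 + 0.15·0.0857; P(strain 1) ≈ 0.6022, P(strain 2) ≈ 0.3643, P(strain 3) ≈ 0.0335
After 'present': normaliser = 0.45·0.6022 + 0.35·0.3643 + 0.15·0.0335; P(strain 1) ≈ 0.6716, P(strain 2) ≈ 0.3160, P(strain 3) ≈ 0.0124
After 'absent': normaliser = 0.55·0.6716 + 0.65·0.3160 + 0.85·0.0124; P(strain 1) ≈ 0.6310, P(strain 2) ≈ 0.3509, P(strain 3) ≈ 0.0181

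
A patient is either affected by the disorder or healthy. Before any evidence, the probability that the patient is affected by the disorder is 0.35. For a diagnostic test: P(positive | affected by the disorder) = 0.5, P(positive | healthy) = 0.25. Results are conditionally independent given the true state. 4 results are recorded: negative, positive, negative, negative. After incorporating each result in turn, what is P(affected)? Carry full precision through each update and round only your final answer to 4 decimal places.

0.2419

Apply Bayes' rule sequentially, carrying P(affected) forward.
After 'negative': P(affected) = 0.5·0.3500 / (0.5·0.3500 + 0.75·0.6500) ≈ 0.2642
After 'positive': P(affected) = 0.5·0.2642 / (0.5·0.2642 + 0.25·0.7358) ≈ 0.4179
After 'negative': P(affected) = 0.5·0.4179 / (0.5·0.4179 + 0.75·0.5821) ≈ 0.3237
After 'negative': P(affected) = 0.5·0.3237 / (0.5·0.3237 + 0.75·0.6763) ≈ 0.2419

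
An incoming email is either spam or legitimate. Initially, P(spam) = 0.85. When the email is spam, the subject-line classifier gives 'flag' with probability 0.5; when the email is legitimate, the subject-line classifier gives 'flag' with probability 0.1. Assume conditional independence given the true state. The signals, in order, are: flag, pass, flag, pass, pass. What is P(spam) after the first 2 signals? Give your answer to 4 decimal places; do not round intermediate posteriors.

0.9403

After 'flag': P(spam) = 0.5·0.8500 / (0.5·0.8500 + 0.1·0.1500) ≈ 0.9659
After 'pass': P(spam) = 0.5·0.9659 / (0.5·0.9659 + 0.9·0.0341) ≈ 0.9403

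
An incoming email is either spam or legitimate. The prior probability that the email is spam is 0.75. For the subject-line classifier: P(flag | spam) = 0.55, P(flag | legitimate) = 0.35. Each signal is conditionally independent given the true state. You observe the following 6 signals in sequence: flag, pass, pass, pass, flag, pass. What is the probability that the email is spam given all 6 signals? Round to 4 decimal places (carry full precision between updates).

After 'flag': P(spam) = 0.55·0.7500 / (0.55·0.7500 + 0.35·0.2500) ≈ 0.8250
After 'pass': P(spam) = 0.45·0.8250 / (0.45·0.8250 + 0.65·0.1750) ≈ 0.7655
After 'pass': P(spam) = 0.45·0.7655 / (0.45·0.7655 + 0.65·0.2345) ≈ 0.6932
After 'pass': P(spam) = 0.45·0.6932 / (0.45·0.6932 + 0.65·0.3068) ≈ 0.6100
After 'flag': P(spam) = 0.55·0.6100 / (0.55·0.6100 + 0.35·0.3900) ≈ 0.7108
After 'pass': P(spam) = 0.45·0.7108 / (0.45·0.7108 + 0.65·0.2892) ≈ 0.6299

0.6299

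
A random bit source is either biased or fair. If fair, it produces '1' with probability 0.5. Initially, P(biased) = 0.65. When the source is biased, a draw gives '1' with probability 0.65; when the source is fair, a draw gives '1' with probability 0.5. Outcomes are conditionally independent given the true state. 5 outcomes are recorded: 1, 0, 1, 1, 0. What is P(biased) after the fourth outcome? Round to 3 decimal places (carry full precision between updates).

Apply Bayes' rule sequentially, carrying P(biased) forward.
After '1': P(biased) = 0.65·0.6500 / (0.65·0.6500 + 0.5·0.3500) ≈ 0.7071
After '0': P(biased) = 0.35·0.7071 / (0.35·0.7071 + 0.5·0.2929) ≈ 0.6283
After '1': P(biased) = 0.65·0.6283 / (0.65·0.6283 + 0.5·0.3717) ≈ 0.6872
After '1': P(biased) = 0.65·0.6872 / (0.65·0.6872 + 0.5·0.3128) ≈ 0.7407

0.741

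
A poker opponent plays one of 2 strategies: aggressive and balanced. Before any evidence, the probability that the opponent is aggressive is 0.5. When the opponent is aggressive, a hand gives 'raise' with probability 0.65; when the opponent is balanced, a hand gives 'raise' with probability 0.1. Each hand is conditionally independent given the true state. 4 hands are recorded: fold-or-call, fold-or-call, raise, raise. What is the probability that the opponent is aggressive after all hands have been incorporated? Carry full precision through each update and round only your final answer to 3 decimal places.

0.865

After 'fold-or-call': P(aggressive) = 0.35·0.5000 / (0.35·0.5000 + 0.9·0.5000) ≈ 0.2800
After 'fold-or-call': P(aggressive) = 0.35·0.2800 / (0.35·0.2800 + 0.9·0.7200) ≈ 0.1314
After 'raise': P(aggressive) = 0.65·0.1314 / (0.65·0.1314 + 0.1·0.8686) ≈ 0.4957
After 'raise': P(aggressive) = 0.65·0.4957 / (0.65·0.4957 + 0.1·0.5043) ≈ 0.8647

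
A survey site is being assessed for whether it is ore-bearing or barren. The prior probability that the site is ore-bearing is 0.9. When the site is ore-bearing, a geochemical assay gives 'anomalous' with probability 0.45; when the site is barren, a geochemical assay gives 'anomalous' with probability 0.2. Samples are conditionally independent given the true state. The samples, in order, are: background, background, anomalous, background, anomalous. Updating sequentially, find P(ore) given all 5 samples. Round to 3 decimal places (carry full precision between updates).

0.937

Apply Bayes' rule sequentially, carrying P(ore) forward.
After 'background': P(ore) = 0.55·0.9000 / (0.55·0.9000 + 0.8·0.1000) ≈ 0.8609
After 'background': P(ore) = 0.55·0.8609 / (0.55·0.8609 + 0.8·0.1391) ≈ 0.8097
After 'anomalous': P(ore) = 0.45·0.8097 / (0.45·0.8097 + 0.2·0.1903) ≈ 0.9054
After 'background': P(ore) = 0.55·0.9054 / (0.55·0.9054 + 0.8·0.0946) ≈ 0.8681
After 'anomalous': P(ore) = 0.45·0.8681 / (0.45·0.8681 + 0.2·0.1319) ≈ 0.9367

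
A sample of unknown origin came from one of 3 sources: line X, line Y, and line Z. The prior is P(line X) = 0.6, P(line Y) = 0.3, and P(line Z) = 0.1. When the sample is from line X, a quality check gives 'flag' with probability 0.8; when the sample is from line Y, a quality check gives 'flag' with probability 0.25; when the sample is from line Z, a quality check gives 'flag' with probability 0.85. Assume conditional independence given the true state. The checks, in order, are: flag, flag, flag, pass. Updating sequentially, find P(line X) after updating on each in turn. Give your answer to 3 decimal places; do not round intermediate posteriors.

0.828

After 'flag': normaliser = 0.8·0.6000 + 0.25·0.3000 + 0.85·0.1000; P(line X) ≈ 0.7500, P(line Y) ≈ 0.1172, P(line Z) ≈ 0.1328
After 'flag': normaliser = 0.8·0.7500 + 0.25·0.1172 + 0.85·0.1328; P(line X) ≈ 0.8084, P(line Y) ≈ 0.0395, P(line Z) ≈ 0.1521
After 'flag': normaliser = 0.8·0.8084 + 0.25·0.0395 + 0.85·0.1521; P(line X) ≈ 0.8229, P(line Y) ≈ 0.0126, P(line Z) ≈ 0.1645
After 'pass': normaliser = 0.2·0.8229 + 0.75·0.0126 + 0.15·0.1645; P(line X) ≈ 0.8284, P(line Y) ≈ 0.0474, P(line Z) ≈ 0.1242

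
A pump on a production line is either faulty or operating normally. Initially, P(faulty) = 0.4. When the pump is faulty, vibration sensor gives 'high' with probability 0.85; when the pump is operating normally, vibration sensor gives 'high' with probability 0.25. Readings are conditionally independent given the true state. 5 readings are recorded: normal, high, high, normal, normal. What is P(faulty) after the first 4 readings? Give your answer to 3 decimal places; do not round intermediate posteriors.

0.236

Each posterior becomes the prior for the next update.
After 'normal': P(faulty) = 0.15·0.4000 / (0.15·0.4000 + 0.75·0.6000) ≈ 0.1176
After 'high': P(faulty) = 0.85·0.1176 / (0.85·0.1176 + 0.25·0.8824) ≈ 0.3119
After 'high': P(faulty) = 0.85·0.3119 / (0.85·0.3119 + 0.25·0.6881) ≈ 0.6065
After 'normal': P(faulty) = 0.15·0.6065 / (0.15·0.6065 + 0.75·0.3935) ≈ 0.2356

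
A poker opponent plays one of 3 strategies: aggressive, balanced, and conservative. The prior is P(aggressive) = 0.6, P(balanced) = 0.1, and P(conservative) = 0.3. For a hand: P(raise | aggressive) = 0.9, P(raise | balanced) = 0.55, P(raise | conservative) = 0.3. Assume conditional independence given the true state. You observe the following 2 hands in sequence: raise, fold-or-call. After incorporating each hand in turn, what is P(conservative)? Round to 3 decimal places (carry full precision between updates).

After 'raise': normaliser = 0.9·0.6000 + 0.55·0.1000 + 0.3·0.3000; P(aggressive) ≈ 0.7883, P(balanced) ≈ 0.0803, P(conservative) ≈ 0.1314
After 'fold-or-call': normaliser = 0.1·0.7883 + 0.45·0.0803 + 0.7·0.1314; P(aggressive) ≈ 0.3810, P(balanced) ≈ 0.1746, P(conservative) ≈ 0.4444

0.444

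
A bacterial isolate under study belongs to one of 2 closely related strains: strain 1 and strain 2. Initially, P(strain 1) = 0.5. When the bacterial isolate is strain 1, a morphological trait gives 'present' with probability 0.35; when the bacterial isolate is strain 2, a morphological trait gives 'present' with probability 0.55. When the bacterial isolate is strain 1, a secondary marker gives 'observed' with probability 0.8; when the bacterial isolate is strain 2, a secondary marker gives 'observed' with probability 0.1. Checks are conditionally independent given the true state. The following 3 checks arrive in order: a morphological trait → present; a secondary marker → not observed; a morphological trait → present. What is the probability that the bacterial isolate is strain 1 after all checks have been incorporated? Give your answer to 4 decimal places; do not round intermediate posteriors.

After a morphological trait='present': P(strain 1) = 0.35·0.5000 / (0.35·0.5000 + 0.55·0.5000) ≈ 0.3889
After a secondary marker='not observed': P(strain 1) = 0.2·0.3889 / (0.2·0.3889 + 0.9·0.6111) ≈ 0.1239
After a morphological trait='present': P(strain 1) = 0.35·0.1239 / (0.35·0.1239 + 0.55·0.8761) ≈ 0.0826

0.0826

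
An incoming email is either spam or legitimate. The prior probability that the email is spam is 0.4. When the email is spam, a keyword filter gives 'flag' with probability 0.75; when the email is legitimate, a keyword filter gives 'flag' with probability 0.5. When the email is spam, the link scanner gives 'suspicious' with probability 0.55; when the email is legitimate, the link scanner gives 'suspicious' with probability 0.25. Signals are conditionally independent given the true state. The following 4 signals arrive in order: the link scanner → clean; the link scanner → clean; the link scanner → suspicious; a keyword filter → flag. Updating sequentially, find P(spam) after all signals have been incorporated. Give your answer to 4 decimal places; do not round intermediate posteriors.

0.4420

After the link scanner='clean': P(spam) = 0.45·0.4000 / (0.45·0.4000 + 0.75·0.6000) ≈ 0.2857
After the link scanner='clean': P(spam) = 0.45·0.2857 / (0.45·0.2857 + 0.75·0.7143) ≈ 0.1935
After the link scanner='suspicious': P(spam) = 0.55·0.1935 / (0.55·0.1935 + 0.25·0.8065) ≈ 0.3455
After a keyword filter='flag': P(spam) = 0.75·0.3455 / (0.75·0.3455 + 0.5·0.6545) ≈ 0.4420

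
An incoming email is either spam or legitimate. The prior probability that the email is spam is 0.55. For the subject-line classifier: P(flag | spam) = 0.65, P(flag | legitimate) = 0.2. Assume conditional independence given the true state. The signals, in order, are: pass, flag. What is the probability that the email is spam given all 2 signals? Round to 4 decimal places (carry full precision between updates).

0.6347

After 'pass': P(spam) = 0.35·0.5500 / (0.35·0.5500 + 0.8·0.4500) ≈ 0.3484
After 'flag': P(spam) = 0.65·0.3484 / (0.65·0.3484 + 0.2·0.6516) ≈ 0.6347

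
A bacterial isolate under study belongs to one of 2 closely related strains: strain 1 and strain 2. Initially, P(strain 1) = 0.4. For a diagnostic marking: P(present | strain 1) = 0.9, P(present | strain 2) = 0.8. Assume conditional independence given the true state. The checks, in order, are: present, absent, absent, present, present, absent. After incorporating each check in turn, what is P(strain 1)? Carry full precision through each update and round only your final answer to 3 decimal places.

0.106

After 'present': P(strain 1) = 0.9·0.4000 / (0.9·0.4000 + 0.8·0.6000) ≈ 0.4286
After 'absent': P(strain 1) = 0.1·0.4286 / (0.1·0.4286 + 0.2·0.5714) ≈ 0.2727
After 'absent': P(strain 1) = 0.1·0.2727 / (0.1·0.2727 + 0.2·0.7273) ≈ 0.1579
After 'present': P(strain 1) = 0.9·0.1579 / (0.9·0.1579 + 0.8·0.8421) ≈ 0.1742
After 'present': P(strain 1) = 0.9·0.1742 / (0.9·0.1742 + 0.8·0.8258) ≈ 0.1918
After 'absent': P(strain 1) = 0.1·0.1918 / (0.1·0.1918 + 0.2·0.8082) ≈ 0.1061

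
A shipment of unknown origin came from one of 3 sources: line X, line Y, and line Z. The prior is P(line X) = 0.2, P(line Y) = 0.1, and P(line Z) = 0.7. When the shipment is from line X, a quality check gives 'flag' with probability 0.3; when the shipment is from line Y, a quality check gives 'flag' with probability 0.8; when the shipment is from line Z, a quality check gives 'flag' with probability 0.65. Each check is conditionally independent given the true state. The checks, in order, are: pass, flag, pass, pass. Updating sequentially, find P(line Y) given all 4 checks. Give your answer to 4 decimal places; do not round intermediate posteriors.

After 'pass': normaliser = 0.7·0.2000 + 0.2·0.1000 + 0.35·0.7000; P(line X) ≈ 0.3457, P(line Y) ≈ 0.0494, P(line Z) ≈ 0.6049
After 'flag': normaliser = 0.3·0.3457 + 0.8·0.0494 + 0.65·0.6049; P(line X) ≈ 0.1933, P(line Y) ≈ 0.0736, P(line Z) ≈ 0.7330
After 'pass': normaliser = 0.7·0.1933 + 0.2·0.0736 + 0.35·0.7330; P(line X) ≈ 0.3328, P(line Y) ≈ 0.0362, P(line Z) ≈ 0.6310
After 'pass': normaliser = 0.7·0.3328 + 0.2·0.0362 + 0.35·0.6310; P(line X) ≈ 0.5053, P(line Y) ≈ 0.0157, P(line Z) ≈ 0.4790

0.0157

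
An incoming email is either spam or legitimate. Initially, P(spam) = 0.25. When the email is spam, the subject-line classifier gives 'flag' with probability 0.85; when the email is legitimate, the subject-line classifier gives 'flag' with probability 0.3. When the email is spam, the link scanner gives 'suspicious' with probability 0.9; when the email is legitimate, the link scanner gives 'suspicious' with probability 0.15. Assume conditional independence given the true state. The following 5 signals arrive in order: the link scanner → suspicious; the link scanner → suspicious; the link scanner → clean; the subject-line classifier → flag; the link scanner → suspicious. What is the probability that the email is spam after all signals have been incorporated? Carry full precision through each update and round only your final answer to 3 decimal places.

After the link scanner='suspicious': P(spam) = 0.9·0.2500 / (0.9·0.2500 + 0.15·0.7500) ≈ 0.6667
After the link scanner='suspicious': P(spam) = 0.9·0.6667 / (0.9·0.6667 + 0.15·0.3333) ≈ 0.9231
After the link scanner='clean': P(spam) = 0.1·0.9231 / (0.1·0.9231 + 0.85·0.0769) ≈ 0.5854
After the subject-line classifier='flag': P(spam) = 0.85·0.5854 / (0.85·0.5854 + 0.3·0.4146) ≈ 0.8000
After the link scanner='suspicious': P(spam) = 0.9·0.8000 / (0.9·0.8000 + 0.15·0.2000) ≈ 0.9600

0.960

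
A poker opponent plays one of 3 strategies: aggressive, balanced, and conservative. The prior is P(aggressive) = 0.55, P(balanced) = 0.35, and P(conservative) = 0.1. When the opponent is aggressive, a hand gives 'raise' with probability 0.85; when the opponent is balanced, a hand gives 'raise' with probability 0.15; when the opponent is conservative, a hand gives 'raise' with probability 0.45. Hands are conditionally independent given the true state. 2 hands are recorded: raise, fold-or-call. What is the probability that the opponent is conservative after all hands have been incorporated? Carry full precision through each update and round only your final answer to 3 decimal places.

After 'raise': normaliser = 0.85·0.5500 + 0.15·0.3500 + 0.45·0.1000; P(aggressive) ≈ 0.8274, P(balanced) ≈ 0.0929, P(conservative) ≈ 0.0796
After 'fold-or-call': normaliser = 0.15·0.8274 + 0.85·0.0929 + 0.55·0.0796; P(aggressive) ≈ 0.5027, P(balanced) ≈ 0.3199, P(conservative) ≈ 0.1774

0.177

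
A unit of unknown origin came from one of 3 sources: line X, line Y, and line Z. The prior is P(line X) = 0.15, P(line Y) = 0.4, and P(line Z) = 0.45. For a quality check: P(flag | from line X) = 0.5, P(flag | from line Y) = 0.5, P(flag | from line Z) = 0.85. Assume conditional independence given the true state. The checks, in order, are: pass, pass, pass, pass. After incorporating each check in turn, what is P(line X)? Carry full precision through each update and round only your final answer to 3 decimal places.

After 'pass': normaliser = 0.5·0.1500 + 0.5·0.4000 + 0.15·0.4500; P(line X) ≈ 0.2190, P(line Y) ≈ 0.5839, P(line Z) ≈ 0.1971
After 'pass': normaliser = 0.5·0.2190 + 0.5·0.5839 + 0.15·0.1971; P(line X) ≈ 0.2540, P(line Y) ≈ 0.6774, P(line Z) ≈ 0.0686
After 'pass': normaliser = 0.5·0.2540 + 0.5·0.6774 + 0.15·0.0686; P(line X) ≈ 0.2668, P(line Y) ≈ 0.7116, P(line Z) ≈ 0.0216
After 'pass': normaliser = 0.5·0.2668 + 0.5·0.7116 + 0.15·0.0216; P(line X) ≈ 0.2709, P(line Y) ≈ 0.7225, P(line Z) ≈ 0.0066

0.271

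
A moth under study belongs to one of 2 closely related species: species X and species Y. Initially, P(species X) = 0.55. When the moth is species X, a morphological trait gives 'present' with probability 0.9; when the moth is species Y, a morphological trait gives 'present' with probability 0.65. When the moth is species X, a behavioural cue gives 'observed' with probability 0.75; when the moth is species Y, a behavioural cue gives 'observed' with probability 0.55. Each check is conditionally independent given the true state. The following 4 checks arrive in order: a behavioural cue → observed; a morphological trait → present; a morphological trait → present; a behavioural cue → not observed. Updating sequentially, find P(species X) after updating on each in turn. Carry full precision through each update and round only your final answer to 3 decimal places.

After a behavioural cue='observed': P(species X) = 0.75·0.5500 / (0.75·0.5500 + 0.55·0.4500) ≈ 0.6250
After a morphological trait='present': P(species X) = 0.9·0.6250 / (0.9·0.6250 + 0.65·0.3750) ≈ 0.6977
After a morphological trait='present': P(species X) = 0.9·0.6977 / (0.9·0.6977 + 0.65·0.3023) ≈ 0.7616
After a behavioural cue='not observed': P(species X) = 0.25·0.7616 / (0.25·0.7616 + 0.45·0.2384) ≈ 0.6397

0.640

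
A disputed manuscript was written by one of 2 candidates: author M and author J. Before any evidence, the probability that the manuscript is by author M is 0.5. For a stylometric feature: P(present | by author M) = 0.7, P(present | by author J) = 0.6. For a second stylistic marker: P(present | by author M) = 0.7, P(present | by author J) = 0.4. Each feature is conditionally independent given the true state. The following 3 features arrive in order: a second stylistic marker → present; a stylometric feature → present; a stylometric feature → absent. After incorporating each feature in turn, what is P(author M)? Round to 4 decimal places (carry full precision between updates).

Apply Bayes' rule sequentially, carrying P(author M) forward.
After a second stylistic marker='present': P(author M) = 0.7·0.5000 / (0.7·0.5000 + 0.4·0.5000) ≈ 0.6364
After a stylometric feature='present': P(author M) = 0.7·0.6364 / (0.7·0.6364 + 0.6·0.3636) ≈ 0.6712
After a stylometric feature='absent': P(author M) = 0.3·0.6712 / (0.3·0.6712 + 0.4·0.3288) ≈ 0.6049

0.6049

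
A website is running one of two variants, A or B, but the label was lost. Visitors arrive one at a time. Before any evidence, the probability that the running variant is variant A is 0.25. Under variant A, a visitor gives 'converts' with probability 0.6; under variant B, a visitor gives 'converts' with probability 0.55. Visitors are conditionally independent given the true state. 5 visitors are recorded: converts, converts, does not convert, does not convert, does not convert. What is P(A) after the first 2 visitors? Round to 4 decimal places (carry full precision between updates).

0.2840

After 'converts': P(A) = 0.6·0.2500 / (0.6·0.2500 + 0.55·0.7500) ≈ 0.2667
After 'converts': P(A) = 0.6·0.2667 / (0.6·0.2667 + 0.55·0.7333) ≈ 0.2840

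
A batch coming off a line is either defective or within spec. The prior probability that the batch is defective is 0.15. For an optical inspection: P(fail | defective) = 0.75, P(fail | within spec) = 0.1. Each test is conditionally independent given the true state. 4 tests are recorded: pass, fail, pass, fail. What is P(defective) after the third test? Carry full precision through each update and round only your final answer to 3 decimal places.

Each posterior becomes the prior for the next update.
After 'pass': P(defective) = 0.25·0.1500 / (0.25·0.1500 + 0.9·0.8500) ≈ 0.0467
After 'fail': P(defective) = 0.75·0.0467 / (0.75·0.0467 + 0.1·0.9533) ≈ 0.2688
After 'pass': P(defective) = 0.25·0.2688 / (0.25·0.2688 + 0.9·0.7312) ≈ 0.0927

0.093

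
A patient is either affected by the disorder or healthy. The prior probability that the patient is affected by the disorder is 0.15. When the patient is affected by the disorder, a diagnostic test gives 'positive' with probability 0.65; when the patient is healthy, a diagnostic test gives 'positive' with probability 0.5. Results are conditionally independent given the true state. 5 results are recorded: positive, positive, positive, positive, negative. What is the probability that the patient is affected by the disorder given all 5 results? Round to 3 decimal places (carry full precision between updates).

0.261

After 'positive': P(affected) = 0.65·0.1500 / (0.65·0.1500 + 0.5·0.8500) ≈ 0.1866
After 'positive': P(affected) = 0.65·0.1866 / (0.65·0.1866 + 0.5·0.8134) ≈ 0.2297
After 'positive': P(affected) = 0.65·0.2297 / (0.65·0.2297 + 0.5·0.7703) ≈ 0.2794
After 'positive': P(affected) = 0.65·0.2794 / (0.65·0.2794 + 0.5·0.7206) ≈ 0.3351
After 'negative': P(affected) = 0.35·0.3351 / (0.35·0.3351 + 0.5·0.6649) ≈ 0.2608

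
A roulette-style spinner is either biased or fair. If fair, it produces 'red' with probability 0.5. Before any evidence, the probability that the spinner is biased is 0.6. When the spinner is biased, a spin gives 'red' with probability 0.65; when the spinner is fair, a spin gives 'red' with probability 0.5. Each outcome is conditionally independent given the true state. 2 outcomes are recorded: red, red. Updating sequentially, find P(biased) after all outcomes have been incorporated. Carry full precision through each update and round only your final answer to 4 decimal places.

Apply Bayes' rule sequentially, carrying P(biased) forward.
After 'red': P(biased) = 0.65·0.6000 / (0.65·0.6000 + 0.5·0.4000) ≈ 0.6610
After 'red': P(biased) = 0.65·0.6610 / (0.65·0.6610 + 0.5·0.3390) ≈ 0.7171

0.7171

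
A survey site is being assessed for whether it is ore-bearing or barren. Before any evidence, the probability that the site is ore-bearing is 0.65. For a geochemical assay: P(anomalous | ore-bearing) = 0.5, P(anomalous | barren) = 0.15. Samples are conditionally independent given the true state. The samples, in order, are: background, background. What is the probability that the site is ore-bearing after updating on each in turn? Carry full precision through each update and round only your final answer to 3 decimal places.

0.391

After 'background': P(ore) = 0.5·0.6500 / (0.5·0.6500 + 0.85·0.3500) ≈ 0.5221
After 'background': P(ore) = 0.5·0.5221 / (0.5·0.5221 + 0.85·0.4779) ≈ 0.3912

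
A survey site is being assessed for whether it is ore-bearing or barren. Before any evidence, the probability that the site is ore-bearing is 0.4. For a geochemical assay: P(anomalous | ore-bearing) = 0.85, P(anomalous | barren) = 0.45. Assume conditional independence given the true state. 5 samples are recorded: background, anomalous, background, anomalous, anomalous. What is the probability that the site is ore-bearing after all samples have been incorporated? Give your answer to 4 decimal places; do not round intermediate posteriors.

0.2505

After 'background': P(ore) = 0.15·0.4000 / (0.15·0.4000 + 0.55·0.6000) ≈ 0.1538
After 'anomalous': P(ore) = 0.85·0.1538 / (0.85·0.1538 + 0.45·0.8462) ≈ 0.2556
After 'background': P(ore) = 0.15·0.2556 / (0.15·0.2556 + 0.55·0.7444) ≈ 0.0856
After 'anomalous': P(ore) = 0.85·0.0856 / (0.85·0.0856 + 0.45·0.9144) ≈ 0.1503
After 'anomalous': P(ore) = 0.85·0.1503 / (0.85·0.1503 + 0.45·0.8497) ≈ 0.2505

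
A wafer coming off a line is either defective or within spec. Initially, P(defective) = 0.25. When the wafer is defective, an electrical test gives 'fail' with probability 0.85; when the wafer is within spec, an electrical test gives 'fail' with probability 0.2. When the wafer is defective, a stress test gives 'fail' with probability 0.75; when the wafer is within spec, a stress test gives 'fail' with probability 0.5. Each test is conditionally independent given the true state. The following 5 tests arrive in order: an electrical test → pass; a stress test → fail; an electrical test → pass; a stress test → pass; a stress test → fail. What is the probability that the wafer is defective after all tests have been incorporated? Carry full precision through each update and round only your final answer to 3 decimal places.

0.013

Apply Bayes' rule sequentially, carrying P(defective) forward.
After an electrical test='pass': P(defective) = 0.15·0.2500 / (0.15·0.2500 + 0.8·0.7500) ≈ 0.0588
After a stress test='fail': P(defective) = 0.75·0.0588 / (0.75·0.0588 + 0.5·0.9412) ≈ 0.0857
After an electrical test='pass': P(defective) = 0.15·0.0857 / (0.15·0.0857 + 0.8·0.9143) ≈ 0.0173
After a stress test='pass': P(defective) = 0.25·0.0173 / (0.25·0.0173 + 0.5·0.9827) ≈ 0.0087
After a stress test='fail': P(defective) = 0.75·0.0087 / (0.75·0.0087 + 0.5·0.9913) ≈ 0.0130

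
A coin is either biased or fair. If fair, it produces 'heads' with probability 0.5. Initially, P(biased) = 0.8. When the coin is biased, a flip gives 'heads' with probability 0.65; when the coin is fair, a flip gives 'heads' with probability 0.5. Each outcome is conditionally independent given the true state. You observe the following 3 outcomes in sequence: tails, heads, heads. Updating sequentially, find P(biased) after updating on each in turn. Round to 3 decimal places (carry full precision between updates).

After 'tails': P(biased) = 0.35·0.8000 / (0.35·0.8000 + 0.5·0.2000) ≈ 0.7368
After 'heads': P(biased) = 0.65·0.7368 / (0.65·0.7368 + 0.5·0.2632) ≈ 0.7845
After 'heads': P(biased) = 0.65·0.7845 / (0.65·0.7845 + 0.5·0.2155) ≈ 0.8255

0.826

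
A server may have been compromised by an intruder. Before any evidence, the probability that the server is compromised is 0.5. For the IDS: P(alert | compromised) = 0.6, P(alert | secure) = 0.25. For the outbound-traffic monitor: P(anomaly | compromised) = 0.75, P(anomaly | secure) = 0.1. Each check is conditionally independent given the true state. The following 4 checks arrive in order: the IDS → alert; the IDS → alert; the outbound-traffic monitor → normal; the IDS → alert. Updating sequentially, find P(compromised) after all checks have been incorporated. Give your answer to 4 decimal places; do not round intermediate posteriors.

Apply Bayes' rule sequentially, carrying P(compromised) forward.
After the IDS='alert': P(compromised) = 0.6·0.5000 / (0.6·0.5000 + 0.25·0.5000) ≈ 0.7059
After the IDS='alert': P(compromised) = 0.6·0.7059 / (0.6·0.7059 + 0.25·0.2941) ≈ 0.8521
After the outbound-traffic monitor='normal': P(compromised) = 0.25·0.8521 / (0.25·0.8521 + 0.9·0.1479) ≈ 0.6154
After the IDS='alert': P(compromised) = 0.6·0.6154 / (0.6·0.6154 + 0.25·0.3846) ≈ 0.7934

0.7934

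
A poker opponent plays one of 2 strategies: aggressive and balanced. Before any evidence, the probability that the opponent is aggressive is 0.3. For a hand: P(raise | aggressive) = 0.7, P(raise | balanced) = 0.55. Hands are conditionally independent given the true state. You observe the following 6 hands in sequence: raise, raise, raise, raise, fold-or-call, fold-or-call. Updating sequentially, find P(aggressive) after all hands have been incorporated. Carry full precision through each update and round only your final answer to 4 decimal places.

After 'raise': P(aggressive) = 0.7·0.3000 / (0.7·0.3000 + 0.55·0.7000) ≈ 0.3529
After 'raise': P(aggressive) = 0.7·0.3529 / (0.7·0.3529 + 0.55·0.6471) ≈ 0.4098
After 'raise': P(aggressive) = 0.7·0.4098 / (0.7·0.4098 + 0.55·0.5902) ≈ 0.4691
After 'raise': P(aggressive) = 0.7·0.4691 / (0.7·0.4691 + 0.55·0.5309) ≈ 0.5293
After 'fold-or-call': P(aggressive) = 0.3·0.5293 / (0.3·0.5293 + 0.45·0.4707) ≈ 0.4285
After 'fold-or-call': P(aggressive) = 0.3·0.4285 / (0.3·0.4285 + 0.45·0.5715) ≈ 0.3332

0.3332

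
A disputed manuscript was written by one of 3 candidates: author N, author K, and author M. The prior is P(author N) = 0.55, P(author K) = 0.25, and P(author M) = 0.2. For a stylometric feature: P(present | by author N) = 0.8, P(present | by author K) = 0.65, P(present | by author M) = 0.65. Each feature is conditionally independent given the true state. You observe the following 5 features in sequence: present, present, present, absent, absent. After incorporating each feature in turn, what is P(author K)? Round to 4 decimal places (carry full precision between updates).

After 'present': normaliser = 0.8·0.5500 + 0.65·0.2500 + 0.65·0.2000; P(author N) ≈ 0.6007, P(author K) ≈ 0.2218, P(author M) ≈ 0.1775
After 'present': normaliser = 0.8·0.6007 + 0.65·0.2218 + 0.65·0.1775; P(author N) ≈ 0.6493, P(author K) ≈ 0.1948, P(author M) ≈ 0.1559
After 'present': normaliser = 0.8·0.6493 + 0.65·0.1948 + 0.65·0.1559; P(author N) ≈ 0.6950, P(author K) ≈ 0.1694, P(author M) ≈ 0.1356
After 'absent': normaliser = 0.2·0.6950 + 0.35·0.1694 + 0.35·0.1356; P(author N) ≈ 0.5656, P(author K) ≈ 0.2413, P(author M) ≈ 0.1931
After 'absent': normaliser = 0.2·0.5656 + 0.35·0.2413 + 0.35·0.1931; P(author N) ≈ 0.4266, P(author K) ≈ 0.3185, P(author M) ≈ 0.2548

0.3185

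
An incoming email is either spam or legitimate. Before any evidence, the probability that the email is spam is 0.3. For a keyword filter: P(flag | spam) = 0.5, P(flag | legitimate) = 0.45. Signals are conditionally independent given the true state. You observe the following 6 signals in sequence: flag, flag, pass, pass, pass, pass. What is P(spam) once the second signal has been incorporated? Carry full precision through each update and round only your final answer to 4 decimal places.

After 'flag': P(spam) = 0.5·0.3000 / (0.5·0.3000 + 0.45·0.7000) ≈ 0.3226
After 'flag': P(spam) = 0.5·0.3226 / (0.5·0.3226 + 0.45·0.6774) ≈ 0.3460

0.3460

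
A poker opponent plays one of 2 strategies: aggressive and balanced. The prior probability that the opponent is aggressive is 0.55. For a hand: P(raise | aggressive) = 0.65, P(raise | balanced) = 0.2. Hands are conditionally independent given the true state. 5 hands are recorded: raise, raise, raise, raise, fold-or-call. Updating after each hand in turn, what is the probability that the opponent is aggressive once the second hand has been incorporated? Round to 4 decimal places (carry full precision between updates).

Each posterior becomes the prior for the next update.
After 'raise': P(aggressive) = 0.65·0.5500 / (0.65·0.5500 + 0.2·0.4500) ≈ 0.7989
After 'raise': P(aggressive) = 0.65·0.7989 / (0.65·0.7989 + 0.2·0.2011) ≈ 0.9281

0.9281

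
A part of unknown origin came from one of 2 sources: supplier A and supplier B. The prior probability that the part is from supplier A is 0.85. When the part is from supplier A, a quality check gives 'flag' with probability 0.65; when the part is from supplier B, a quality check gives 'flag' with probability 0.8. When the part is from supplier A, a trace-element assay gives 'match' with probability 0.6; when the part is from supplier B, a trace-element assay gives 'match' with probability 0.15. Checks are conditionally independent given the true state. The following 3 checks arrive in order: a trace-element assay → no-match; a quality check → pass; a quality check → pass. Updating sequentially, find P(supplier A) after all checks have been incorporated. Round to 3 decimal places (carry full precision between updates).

0.891

Each posterior becomes the prior for the next update.
After a trace-element assay='no-match': P(supplier A) = 0.4·0.8500 / (0.4·0.8500 + 0.85·0.1500) ≈ 0.7273
After a quality check='pass': P(supplier A) = 0.35·0.7273 / (0.35·0.7273 + 0.2·0.2727) ≈ 0.8235
After a quality check='pass': P(supplier A) = 0.35·0.8235 / (0.35·0.8235 + 0.2·0.1765) ≈ 0.8909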